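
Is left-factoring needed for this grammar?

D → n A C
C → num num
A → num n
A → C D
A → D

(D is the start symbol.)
No, left-factoring is not needed

Left-factoring is needed when two productions for the same non-terminal
share a common prefix on the right-hand side.

Productions for A:
  A → num n
  A → C D
  A → D

No common prefixes found.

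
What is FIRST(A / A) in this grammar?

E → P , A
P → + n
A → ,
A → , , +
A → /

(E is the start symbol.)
{ ',', '/' }

FIRST sets of the non-terminals involved (from the grammar, by fixed-point iteration):
  FIRST(A) = { ',', '/' }

To compute FIRST(A / A), process the symbols left to right:
Symbol A is a non-terminal. Add FIRST(A) \ {ε} = { ',', '/' }
A is not nullable (ε ∉ FIRST(A)), so stop here.
FIRST(A / A) = { ',', '/' }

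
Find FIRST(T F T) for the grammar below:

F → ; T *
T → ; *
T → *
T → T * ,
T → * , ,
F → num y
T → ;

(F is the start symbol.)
{ '*', ';' }

FIRST sets of the non-terminals involved (from the grammar, by fixed-point iteration):
  FIRST(T) = { '*', ';' }

To compute FIRST(T F T), process the symbols left to right:
Symbol T is a non-terminal. Add FIRST(T) \ {ε} = { '*', ';' }
T is not nullable (ε ∉ FIRST(T)), so stop here.
FIRST(T F T) = { '*', ';' }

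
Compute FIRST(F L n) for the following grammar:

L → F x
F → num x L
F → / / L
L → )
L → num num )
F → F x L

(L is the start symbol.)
{ '/', 'num' }

FIRST sets of the non-terminals involved (from the grammar, by fixed-point iteration):
  FIRST(F) = { '/', 'num' }

To compute FIRST(F L n), process the symbols left to right:
Symbol F is a non-terminal. Add FIRST(F) \ {ε} = { '/', 'num' }
F is not nullable (ε ∉ FIRST(F)), so stop here.
FIRST(F L n) = { '/', 'num' }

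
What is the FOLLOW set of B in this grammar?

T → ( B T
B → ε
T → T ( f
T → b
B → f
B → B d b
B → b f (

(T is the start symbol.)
{ '(', 'b', 'd' }

To compute FOLLOW(B), find every occurrence of B on a right-hand side N → α B β: add FIRST(β) \ {ε}, and if β is empty or nullable also add FOLLOW(N). Iterate to a fixed point.

In T → ( B T: B is followed by T, add FIRST(T) \ {ε} = { '(', 'b' }
In B → B d b: B is followed by d b, add FIRST(d b) \ {ε} = { 'd' }

Taking the union: FOLLOW(B) = { '(', 'b', 'd' }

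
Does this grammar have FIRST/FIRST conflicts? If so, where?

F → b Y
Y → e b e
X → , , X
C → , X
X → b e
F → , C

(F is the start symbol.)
Productions for F:
  F → b Y: FIRST = { 'b' }
  F → , C: FIRST = { ',' }
Productions for X:
  X → , , X: FIRST = { ',' }
  X → b e: FIRST = { 'b' }
Y, C have only one production, so no FIRST/FIRST conflict is possible there.

All alternatives of each non-terminal have pairwise disjoint FIRST sets.

Answer: No FIRST/FIRST conflicts.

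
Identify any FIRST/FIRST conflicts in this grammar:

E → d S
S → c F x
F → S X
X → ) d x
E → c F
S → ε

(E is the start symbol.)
No FIRST/FIRST conflicts.

A FIRST/FIRST conflict occurs when two productions N → α and N → β for the same non-terminal have FIRST(α) ∩ FIRST(β) ≠ ∅ (with ε ∈ FIRST of a nullable right-hand side, so two nullable alternatives also conflict).

Productions for E:
  E → d S: FIRST = { 'd' }
  E → c F: FIRST = { 'c' }
Productions for S:
  S → c F x: FIRST = { 'c' }
  S → ε: FIRST = { ε }
F, X have only one production, so no FIRST/FIRST conflict is possible there.

All alternatives of each non-terminal have pairwise disjoint FIRST sets.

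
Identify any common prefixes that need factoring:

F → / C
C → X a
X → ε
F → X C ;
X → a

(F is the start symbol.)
No, left-factoring is not needed

Left-factoring is needed when two productions for the same non-terminal
share a common prefix on the right-hand side.

Productions for F:
  F → / C
  F → X C ;
Productions for X:
  X → ε
  X → a

No common prefixes found.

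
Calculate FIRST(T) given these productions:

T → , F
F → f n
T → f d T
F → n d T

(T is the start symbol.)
From T → , F:
  - ',' is a terminal: add ',' and stop
From T → f d T:
  - f is a terminal: add 'f' and stop

Collecting: FIRST(T) = { ',', 'f' }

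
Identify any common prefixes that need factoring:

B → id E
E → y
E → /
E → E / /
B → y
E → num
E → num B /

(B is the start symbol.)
Yes, E has productions with common prefix 'num'

Left-factoring is needed when two productions for the same non-terminal
share a common prefix on the right-hand side.

Productions for B:
  B → id E
  B → y
Productions for E:
  E → y
  E → /
  E → E / /
  E → num
  E → num B /

Found common prefix 'num' in productions for E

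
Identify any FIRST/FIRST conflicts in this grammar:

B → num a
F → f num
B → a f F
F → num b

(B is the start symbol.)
Productions for B:
  B → num a: FIRST = { 'num' }
  B → a f F: FIRST = { 'a' }
Productions for F:
  F → f num: FIRST = { 'f' }
  F → num b: FIRST = { 'num' }

All alternatives of each non-terminal have pairwise disjoint FIRST sets.

Answer: No FIRST/FIRST conflicts.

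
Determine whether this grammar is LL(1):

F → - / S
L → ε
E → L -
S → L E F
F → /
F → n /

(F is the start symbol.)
A grammar is LL(1) if for each non-terminal N with multiple productions, the predict sets of those productions are pairwise disjoint, where PREDICT(N → α) = (FIRST(α) \ {ε}) ∪ (FOLLOW(N) if α ⇒* ε).

For F:
  PREDICT(F → '-' '/' S) = { '-' }
  PREDICT(F → '/') = { '/' }
  PREDICT(F → n '/') = { 'n' }
L, E, S have a single production, so nothing to check there.

All predict sets are disjoint. The grammar IS LL(1).

Answer: Yes, the grammar is LL(1).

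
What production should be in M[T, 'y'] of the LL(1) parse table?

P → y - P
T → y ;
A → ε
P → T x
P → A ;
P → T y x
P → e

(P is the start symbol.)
T → y ;

To find M[T, 'y'], we find productions for T where 'y' is in the predict set (PREDICT(N → α) = (FIRST(α) \ {ε}) ∪ (FOLLOW(N) if α ⇒* ε)).

T → y ;: PREDICT = { 'y' }
  'y' is in predict set, so this production goes in M[T, 'y']

M[T, 'y'] = T → y ;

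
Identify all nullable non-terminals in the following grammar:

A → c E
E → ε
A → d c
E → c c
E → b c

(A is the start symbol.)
A non-terminal is nullable if it can derive ε (the empty string): either it has an ε-production, or it has a production whose right-hand side consists entirely of nullable non-terminals.

ε-productions: E → ε
So E is immediately nullable.
No further non-terminal can be added: every production for the remaining non-terminals contains a terminal or a non-nullable non-terminal.
Nullable = { 'E' }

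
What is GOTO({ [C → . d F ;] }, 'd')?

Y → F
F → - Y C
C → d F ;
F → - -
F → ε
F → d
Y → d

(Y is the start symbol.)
GOTO(I, 'd') = CLOSURE({ [A → αX.β] : [A → α.Xβ] ∈ I, X = 'd' })

Items with dot before 'd', with the dot advanced:
  [C → . d F ;] → [C → d . F ;]
Closure of the advanced items:
  [C → d . F ;] has the dot before F: add [F → . - Y C], [F → . - -], [F → .], [F → . d]

GOTO = { [C → d . F ;], [F → . - -], [F → . - Y C], [F → . d], [F → .] }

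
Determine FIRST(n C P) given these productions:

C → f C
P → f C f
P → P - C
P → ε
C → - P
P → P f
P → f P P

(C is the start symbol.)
To compute FIRST(n C P), process the symbols left to right:
Symbol n is a terminal. Add 'n' and stop.
FIRST(n C P) = { 'n' }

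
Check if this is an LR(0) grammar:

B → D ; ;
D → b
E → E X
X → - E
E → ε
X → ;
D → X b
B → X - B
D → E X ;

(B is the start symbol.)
No. Shift-reduce conflict between [E → .] and [D → . b]

A grammar is LR(0) if no state in the canonical LR(0) collection has:
  - both a shift item (dot before a terminal) and a complete item (shift-reduce conflict), or
  - two or more complete items (reduce-reduce conflict; the accept item [B' → B .] counts as a complete item here).

Augment with B' → B and build the canonical LR(0) collection (I0 = CLOSURE({[B' → . B]}), then GOTO on every symbol after a dot until no new states appear). It has 17 states:
  I0: { [B → . D ; ;], [B → . X - B], [B' → . B], [D → . E X ;], [D → . X b], [D → . b], [E → . E X], [E → .], [X → . - E], [X → . ;] }  — shift, reduce
  I1: { [E → . E X], [E → .], [X → - . E] }  — reduce
  I2: { [X → ; .] }  — reduce
  I3: { [B' → B .] }  — accept
  I4: { [B → D . ; ;] }  — shift
  I5: { [D → E . X ;], [E → E . X], [X → . - E], [X → . ;] }  — shift
  I6: { [B → X . - B], [D → X . b] }  — shift
  I7: { [D → b .] }  — reduce
  I8: { [B → . D ; ;], [B → . X - B], [B → X - . B], [D → . E X ;], [D → . X b], [D → . b], [E → . E X], [E → .], [X → . - E], [X → . ;] }  — shift, reduce
  I9: { [D → X b .] }  — reduce
  I10: { [B → X - B .] }  — reduce
  I11: { [D → E X . ;], [E → E X .] }  — shift, reduce
  I12: { [D → E X ; .] }  — reduce
  I13: { [B → D ; . ;] }  — shift
  I14: { [B → D ; ; .] }  — reduce
  I15: { [E → E . X], [X → - E .], [X → . - E], [X → . ;] }  — shift, reduce
  I16: { [E → E X .] }  — reduce

Conflict in state I0:
  Shift-reduce conflict between [E → .] and [D → . b]
So the grammar is NOT LR(0).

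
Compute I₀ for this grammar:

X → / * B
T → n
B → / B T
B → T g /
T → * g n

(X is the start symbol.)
First, augment the grammar with X' → X
I₀ = CLOSURE({ [X' → . X] }):
  [X' → . X] has the dot before X: add [X → . / * B]
No further items can be added.

I₀ = { [X → . / * B], [X' → . X] }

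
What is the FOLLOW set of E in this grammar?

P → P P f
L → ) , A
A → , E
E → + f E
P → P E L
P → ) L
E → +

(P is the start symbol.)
To compute FOLLOW(E), find every occurrence of E on a right-hand side N → α E β: add FIRST(β) \ {ε}, and if β is empty or nullable also add FOLLOW(N). Iterate to a fixed point.

In A → , E: E is at the end, add FOLLOW(A)
In E → + f E: E is at the end; this adds FOLLOW(E) to itself — nothing new
In P → P E L: E is followed by L, add FIRST(L) \ {ε} = { ')' }

The FOLLOW sets referred to above (computed the same way, to a fixed point):
  FOLLOW(A) = { $, ')', '+', 'f' }

Taking the union: FOLLOW(E) = { $, ')', '+', 'f' }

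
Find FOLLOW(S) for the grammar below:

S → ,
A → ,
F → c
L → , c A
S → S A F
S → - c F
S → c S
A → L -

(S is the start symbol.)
{ $, ',' }

To compute FOLLOW(S), find every occurrence of S on a right-hand side N → α S β: add FIRST(β) \ {ε}, and if β is empty or nullable also add FOLLOW(N). Iterate to a fixed point.

S is the start symbol, so $ ∈ FOLLOW(S).
In S → S A F: S is followed by A F, add FIRST(A F) \ {ε} = { ',' }
In S → c S: S is at the end; this adds FOLLOW(S) to itself — nothing new

Taking the union: FOLLOW(S) = { $, ',' }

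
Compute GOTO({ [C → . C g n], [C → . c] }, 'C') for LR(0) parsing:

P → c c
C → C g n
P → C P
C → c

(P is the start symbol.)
{ [C → C . g n] }

GOTO(I, 'C') = CLOSURE({ [A → αX.β] : [A → α.Xβ] ∈ I, X = 'C' })

Items with dot before 'C', with the dot advanced:
  [C → . C g n] → [C → C . g n]
Closure adds nothing (no advanced item has the dot before a non-terminal).

GOTO = { [C → C . g n] }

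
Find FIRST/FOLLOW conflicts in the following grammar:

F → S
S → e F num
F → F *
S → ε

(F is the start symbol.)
Nullable non-terminals: F, S.
FIRST sets used below: FIRST(S) = { 'e', ε }, FIRST(F) = { '*', 'e', ε }

F: nullable alternative(s) F → S; FOLLOW(F) = { $, '*', 'num' }
  F → S: FIRST \ {ε} = { 'e' } — this is the only nullable alternative, skip
  F → F *: FIRST \ {ε} = { '*', 'e' } — overlaps FOLLOW(F) on { '*' }: CONFLICT

S: nullable alternative(s) S → ε; FOLLOW(S) = { $, '*', 'num' }
  S → e F num: FIRST \ {ε} = { 'e' } — disjoint from FOLLOW(S)
  S → ε: FIRST \ {ε} = { } — this is the only nullable alternative, skip

So the grammar has 1 FIRST/FOLLOW conflict (marked CONFLICT above).

Answer: Yes. F → F '*' with FOLLOW(F) on { '*' }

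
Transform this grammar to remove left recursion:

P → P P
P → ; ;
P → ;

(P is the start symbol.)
P is directly left-recursive. The standard transformation for
  A → A α₁ | ... | A α_m | β₁ | ... | β_n
is
  A  → β₁ A' | ... | β_n A'
  A' → α₁ A' | ... | α_m A' | ε

P → ; ; becomes P → ; ; P'
P → ; becomes P → ; P'
P → P P becomes P' → P P'
Add P' → ε

Resulting grammar:
P → ; ; P'
P → ; P'
P' → P P'
P' → ε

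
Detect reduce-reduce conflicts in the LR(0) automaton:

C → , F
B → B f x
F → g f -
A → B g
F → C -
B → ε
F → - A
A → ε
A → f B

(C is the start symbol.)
A reduce-reduce conflict occurs when an LR(0) state has two complete items [A → α .] and [B → β .] — both call for a reduction, and with no lookahead the parser cannot choose between them.

Augment with C' → C and build the canonical LR(0) collection (I0 = CLOSURE({[C' → . C]}), then GOTO on every symbol after a dot until no new states appear). It has 17 states:
  I0: { [C → . , F], [C' → . C] }  — shift
  I1: { [C → , . F], [C → . , F], [F → . - A], [F → . C -], [F → . g f -] }  — shift
  I2: { [C' → C .] }  — accept
  I3: { [A → . B g], [A → . f B], [A → .], [B → . B f x], [B → .], [F → - . A] }  — shift, 2 reduces
  I4: { [F → C . -] }  — shift
  I5: { [C → , F .] }  — reduce
  I6: { [F → g . f -] }  — shift
  I7: { [F → g f . -] }  — shift
  I8: { [F → g f - .] }  — reduce
  I9: { [F → C - .] }  — reduce
  I10: { [F → - A .] }  — reduce
  I11: { [A → B . g], [B → B . f x] }  — shift
  I12: { [A → f . B], [B → . B f x], [B → .] }  — reduce
  I13: { [A → f B .], [B → B . f x] }  — shift, reduce
  I14: { [B → B f . x] }  — shift
  I15: { [B → B f x .] }  — reduce
  I16: { [A → B g .] }  — reduce

I3 contains complete items [A → .], [B → .] — reduce-reduce conflict.

Answer: Yes — I3: [A → .] vs [B → .]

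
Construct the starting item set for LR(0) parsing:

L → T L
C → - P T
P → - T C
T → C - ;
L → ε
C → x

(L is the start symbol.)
{ [C → . - P T], [C → . x], [L → . T L], [L → .], [L' → . L], [T → . C - ;] }

First, augment the grammar with L' → L
I₀ = CLOSURE({ [L' → . L] }):
  [L' → . L] has the dot before L: add [L → . T L], [L → .]
  [L → . T L] has the dot before T: add [T → . C - ;]
  [T → . C - ;] has the dot before C: add [C → . - P T], [C → . x]
No further items can be added.

I₀ = { [C → . - P T], [C → . x], [L → . T L], [L → .], [L' → . L], [T → . C - ;] }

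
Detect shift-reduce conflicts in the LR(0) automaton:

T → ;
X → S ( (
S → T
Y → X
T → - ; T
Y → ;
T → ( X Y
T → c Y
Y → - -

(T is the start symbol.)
Augment with T' → T and build the canonical LR(0) collection (I0 = CLOSURE({[T' → . T]}), then GOTO on every symbol after a dot until no new states appear). It has 19 states:
  I0: { [T → . ( X Y], [T → . - ; T], [T → . ;], [T → . c Y], [T' → . T] }  — shift
  I1: { [S → . T], [T → ( . X Y], [T → . ( X Y], [T → . - ; T], [T → . ;], [T → . c Y], [X → . S ( (] }  — shift
  I2: { [T → - . ; T] }  — shift
  I3: { [T → ; .] }  — reduce
  I4: { [T' → T .] }  — accept
  I5: { [S → . T], [T → . ( X Y], [T → . - ; T], [T → . ;], [T → . c Y], [T → c . Y], [X → . S ( (], [Y → . - -], [Y → . ;], [Y → . X] }  — shift
  I6: { [T → - . ; T], [Y → - . -] }  — shift
  I7: { [T → ; .], [Y → ; .] }  — 2 reduces
  I8: { [X → S . ( (] }  — shift
  I9: { [S → T .] }  — reduce
  I10: { [Y → X .] }  — reduce
  I11: { [T → c Y .] }  — reduce
  I12: { [X → S ( . (] }  — shift
  I13: { [X → S ( ( .] }  — reduce
  I14: { [Y → - - .] }  — reduce
  I15: { [T → - ; . T], [T → . ( X Y], [T → . - ; T], [T → . ;], [T → . c Y] }  — shift
  I16: { [T → - ; T .] }  — reduce
  I17: { [S → . T], [T → ( X . Y], [T → . ( X Y], [T → . - ; T], [T → . ;], [T → . c Y], [X → . S ( (], [Y → . - -], [Y → . ;], [Y → . X] }  — shift
  I18: { [T → ( X Y .] }  — reduce

No state contains both a complete item and a shift item.

Answer: No shift-reduce conflicts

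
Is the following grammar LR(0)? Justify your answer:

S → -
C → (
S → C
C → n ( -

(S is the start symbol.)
Yes, the grammar is LR(0)

A grammar is LR(0) if no state in the canonical LR(0) collection has:
  - both a shift item (dot before a terminal) and a complete item (shift-reduce conflict), or
  - two or more complete items (reduce-reduce conflict; the accept item [S' → S .] counts as a complete item here).

Augment with S' → S and build the canonical LR(0) collection (I0 = CLOSURE({[S' → . S]}), then GOTO on every symbol after a dot until no new states appear). It has 8 states:
  I0: { [C → . (], [C → . n ( -], [S → . -], [S → . C], [S' → . S] }  — shift
  I1: { [C → ( .] }  — reduce
  I2: { [S → - .] }  — reduce
  I3: { [S → C .] }  — reduce
  I4: { [S' → S .] }  — accept
  I5: { [C → n . ( -] }  — shift
  I6: { [C → n ( . -] }  — shift
  I7: { [C → n ( - .] }  — reduce

Every state is either a pure shift/goto state or contains exactly one complete item and nothing to shift — no conflicts. The grammar is LR(0).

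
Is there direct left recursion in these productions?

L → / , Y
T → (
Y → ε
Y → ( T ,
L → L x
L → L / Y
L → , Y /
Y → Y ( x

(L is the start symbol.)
Direct left recursion occurs when N → N α for some non-terminal N (the right-hand side begins with the left-hand side itself).

L → / , Y: starts with '/'
T → (: starts with '('
Y → ε: starts with ε
Y → ( T ,: starts with '('
L → L x: LEFT RECURSIVE (starts with L)
L → L / Y: LEFT RECURSIVE (starts with L)
L → , Y /: starts with ','
Y → Y ( x: LEFT RECURSIVE (starts with Y)

The grammar has direct left recursion on: L, Y.

Answer: Yes, L, Y are left-recursive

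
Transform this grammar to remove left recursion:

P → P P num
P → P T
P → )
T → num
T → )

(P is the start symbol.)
P is directly left-recursive. The standard transformation for
  A → A α₁ | ... | A α_m | β₁ | ... | β_n
is
  A  → β₁ A' | ... | β_n A'
  A' → α₁ A' | ... | α_m A' | ε

P → ) becomes P → ) P'
P → P P num becomes P' → P num P'
P → P T becomes P' → T P'
Add P' → ε

Productions for other non-terminals are unchanged:
  T → num
  T → )

Resulting grammar:
P → ) P'
P' → P num P'
P' → T P'
P' → ε
T → num
T → )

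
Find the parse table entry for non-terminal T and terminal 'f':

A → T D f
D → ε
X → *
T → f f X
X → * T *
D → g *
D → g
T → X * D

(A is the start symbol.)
To find M[T, 'f'], we find productions for T where 'f' is in the predict set (PREDICT(N → α) = (FIRST(α) \ {ε}) ∪ (FOLLOW(N) if α ⇒* ε)).

Relevant sets:
  FIRST(X) = { '*' }

T → f f X: PREDICT = { 'f' }
  'f' is in predict set, so this production goes in M[T, 'f']
T → X * D: PREDICT = { '*' }

M[T, 'f'] = T → f f X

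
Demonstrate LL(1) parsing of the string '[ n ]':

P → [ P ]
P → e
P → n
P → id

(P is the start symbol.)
LL(1) parsing maintains a stack (initially the start symbol over $) and the input. At each step: if the stack top is a terminal, match it against the current input token; if it is a non-terminal N, replace it with the RHS of M[N, lookahead] (the unique production whose predict set contains the lookahead).

Stack is shown with the top on the left.

Stack    Input    Action
------------------------
P $      [ n ] $  output P → [ P ]
[ P ] $  [ n ] $  match '['
P ] $    n ] $    output P → n
n ] $    n ] $    match 'n'
] $      ] $      match ']'
$        $        accept

The string is accepted.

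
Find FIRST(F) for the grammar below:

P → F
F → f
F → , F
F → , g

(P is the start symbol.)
{ ',', 'f' }

From F → f:
  - f is a terminal: add 'f' and stop
From F → , F:
  - ',' is a terminal: add ',' and stop
From F → , g:
  - ',' is a terminal: add ',' and stop

Collecting: FIRST(F) = { ',', 'f' }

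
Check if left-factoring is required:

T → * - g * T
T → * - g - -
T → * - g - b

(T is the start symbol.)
Yes, T has productions with common prefix '* - g'

Left-factoring is needed when two productions for the same non-terminal
share a common prefix on the right-hand side.

Productions for T:
  T → * - g * T
  T → * - g - -
  T → * - g - b

Found common prefix '* - g' in productions for T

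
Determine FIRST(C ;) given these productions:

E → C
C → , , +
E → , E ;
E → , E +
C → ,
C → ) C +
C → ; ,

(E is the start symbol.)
FIRST sets of the non-terminals involved (from the grammar, by fixed-point iteration):
  FIRST(C) = { ')', ',', ';' }

To compute FIRST(C ;), process the symbols left to right:
Symbol C is a non-terminal. Add FIRST(C) \ {ε} = { ')', ',', ';' }
C is not nullable (ε ∉ FIRST(C)), so stop here.
FIRST(C ;) = { ')', ',', ';' }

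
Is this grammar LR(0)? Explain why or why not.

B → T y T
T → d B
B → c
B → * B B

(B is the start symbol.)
Yes, the grammar is LR(0)

A grammar is LR(0) if no state in the canonical LR(0) collection has:
  - both a shift item (dot before a terminal) and a complete item (shift-reduce conflict), or
  - two or more complete items (reduce-reduce conflict; the accept item [B' → B .] counts as a complete item here).

Augment with B' → B and build the canonical LR(0) collection (I0 = CLOSURE({[B' → . B]}), then GOTO on every symbol after a dot until no new states appear). It has 11 states:
  I0: { [B → . * B B], [B → . T y T], [B → . c], [B' → . B], [T → . d B] }  — shift
  I1: { [B → * . B B], [B → . * B B], [B → . T y T], [B → . c], [T → . d B] }  — shift
  I2: { [B' → B .] }  — accept
  I3: { [B → T . y T] }  — shift
  I4: { [B → c .] }  — reduce
  I5: { [B → . * B B], [B → . T y T], [B → . c], [T → . d B], [T → d . B] }  — shift
  I6: { [T → d B .] }  — reduce
  I7: { [B → T y . T], [T → . d B] }  — shift
  I8: { [B → T y T .] }  — reduce
  I9: { [B → * B . B], [B → . * B B], [B → . T y T], [B → . c], [T → . d B] }  — shift
  I10: { [B → * B B .] }  — reduce

Every state is either a pure shift/goto state or contains exactly one complete item and nothing to shift — no conflicts. The grammar is LR(0).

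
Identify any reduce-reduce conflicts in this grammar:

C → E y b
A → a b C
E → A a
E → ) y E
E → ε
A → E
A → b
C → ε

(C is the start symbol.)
Yes — I0: [C → .] vs [E → .]; I7: [C → .] vs [E → .]; I13: [A → E .] vs [E → ) y E .]

Augment with C' → C and build the canonical LR(0) collection (I0 = CLOSURE({[C' → . C]}), then GOTO on every symbol after a dot until no new states appear). It has 14 states:
  I0: { [A → . E], [A → . a b C], [A → . b], [C → . E y b], [C → .], [C' → . C], [E → . ) y E], [E → . A a], [E → .] }  — shift, 2 reduces
  I1: { [E → ) . y E] }  — shift
  I2: { [E → A . a] }  — shift
  I3: { [C' → C .] }  — accept
  I4: { [A → E .], [C → E . y b] }  — shift, reduce
  I5: { [A → a . b C] }  — shift
  I6: { [A → b .] }  — reduce
  I7: { [A → . E], [A → . a b C], [A → . b], [A → a b . C], [C → . E y b], [C → .], [E → . ) y E], [E → . A a], [E → .] }  — shift, 2 reduces
  I8: { [A → a b C .] }  — reduce
  I9: { [C → E y . b] }  — shift
  I10: { [C → E y b .] }  — reduce
  I11: { [E → A a .] }  — reduce
  I12: { [A → . E], [A → . a b C], [A → . b], [E → ) y . E], [E → . ) y E], [E → . A a], [E → .] }  — shift, reduce
  I13: { [A → E .], [E → ) y E .] }  — 2 reduces

I0 contains complete items [C → .], [E → .] — reduce-reduce conflict.
I7 contains complete items [C → .], [E → .] — reduce-reduce conflict.
I13 contains complete items [A → E .], [E → ) y E .] — reduce-reduce conflict.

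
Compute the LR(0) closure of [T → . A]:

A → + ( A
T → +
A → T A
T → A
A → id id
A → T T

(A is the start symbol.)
{ [A → . + ( A], [A → . T A], [A → . T T], [A → . id id], [T → . +], [T → . A] }

To compute CLOSURE, for each item [A → α.Bβ] where B is a non-terminal, add [B → .γ] for all productions B → γ; repeat for the newly added items until nothing changes.

Start with: [T → . A]
  [T → . A] has the dot before A: add [A → . + ( A], [A → . T A], [A → . id id], [A → . T T]
  [A → . T A] has the dot before T: add [T → . +]
No further items can be added.

CLOSURE = { [A → . + ( A], [A → . T A], [A → . T T], [A → . id id], [T → . +], [T → . A] }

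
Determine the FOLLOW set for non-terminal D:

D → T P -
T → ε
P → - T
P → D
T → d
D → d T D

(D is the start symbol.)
{ $, '-' }

D is the start symbol, so $ ∈ FOLLOW(D).
In P → D: D is at the end, add FOLLOW(P)
In D → d T D: D is at the end; this adds FOLLOW(D) to itself — nothing new

The FOLLOW sets referred to above (computed the same way, to a fixed point):
  FOLLOW(P) = { '-' }

Taking the union: FOLLOW(D) = { $, '-' }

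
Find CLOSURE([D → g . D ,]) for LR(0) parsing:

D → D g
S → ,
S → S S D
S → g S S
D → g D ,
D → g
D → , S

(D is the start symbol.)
Start with: [D → g . D ,]
  [D → g . D ,] has the dot before D: add [D → . D g], [D → . g D ,], [D → . g], [D → . , S]
No further items can be added.

CLOSURE = { [D → . , S], [D → . D g], [D → . g D ,], [D → . g], [D → g . D ,] }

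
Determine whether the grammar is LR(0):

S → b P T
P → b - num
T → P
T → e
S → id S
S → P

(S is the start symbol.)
Augment with S' → S and build the canonical LR(0) collection (I0 = CLOSURE({[S' → . S]}), then GOTO on every symbol after a dot until no new states appear). It has 13 states:
  I0: { [P → . b - num], [S → . P], [S → . b P T], [S → . id S], [S' → . S] }  — shift
  I1: { [S → P .] }  — reduce
  I2: { [S' → S .] }  — accept
  I3: { [P → . b - num], [P → b . - num], [S → b . P T] }  — shift
  I4: { [P → . b - num], [S → . P], [S → . b P T], [S → . id S], [S → id . S] }  — shift
  I5: { [S → id S .] }  — reduce
  I6: { [P → b - . num] }  — shift
  I7: { [P → . b - num], [S → b P . T], [T → . P], [T → . e] }  — shift
  I8: { [P → b . - num] }  — shift
  I9: { [T → P .] }  — reduce
  I10: { [S → b P T .] }  — reduce
  I11: { [T → e .] }  — reduce
  I12: { [P → b - num .] }  — reduce

Every state is either a pure shift/goto state or contains exactly one complete item and nothing to shift — no conflicts. The grammar is LR(0).

Answer: Yes, the grammar is LR(0)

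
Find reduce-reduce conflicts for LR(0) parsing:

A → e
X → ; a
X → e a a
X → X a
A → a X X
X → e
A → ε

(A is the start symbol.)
No reduce-reduce conflicts

A reduce-reduce conflict occurs when an LR(0) state has two complete items [A → α .] and [B → β .] — both call for a reduction, and with no lookahead the parser cannot choose between them.

Augment with A' → A and build the canonical LR(0) collection (I0 = CLOSURE({[A' → . A]}), then GOTO on every symbol after a dot until no new states appear). It has 12 states:
  I0: { [A → . a X X], [A → . e], [A → .], [A' → . A] }  — shift, reduce
  I1: { [A' → A .] }  — accept
  I2: { [A → a . X X], [X → . ; a], [X → . X a], [X → . e a a], [X → . e] }  — shift
  I3: { [A → e .] }  — reduce
  I4: { [X → ; . a] }  — shift
  I5: { [A → a X . X], [X → . ; a], [X → . X a], [X → . e a a], [X → . e], [X → X . a] }  — shift
  I6: { [X → e . a a], [X → e .] }  — shift, reduce
  I7: { [X → e a . a] }  — shift
  I8: { [X → e a a .] }  — reduce
  I9: { [A → a X X .], [X → X . a] }  — shift, reduce
  I10: { [X → X a .] }  — reduce
  I11: { [X → ; a .] }  — reduce

No state contains more than one complete item.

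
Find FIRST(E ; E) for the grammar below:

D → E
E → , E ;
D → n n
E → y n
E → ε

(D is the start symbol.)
{ ',', ';', 'y' }

FIRST sets of the non-terminals involved (from the grammar, by fixed-point iteration):
  FIRST(E) = { ',', 'y', ε }

To compute FIRST(E ; E), process the symbols left to right:
Symbol E is a non-terminal. Add FIRST(E) \ {ε} = { ',', 'y' }
E is nullable (ε ∈ FIRST(E)), continue to the next symbol.
Symbol ; is a terminal. Add ';' and stop.
FIRST(E ; E) = { ',', ';', 'y' }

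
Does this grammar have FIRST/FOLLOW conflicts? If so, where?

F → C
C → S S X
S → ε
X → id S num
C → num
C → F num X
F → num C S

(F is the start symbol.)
A FIRST/FOLLOW conflict occurs when a non-terminal N has a nullable alternative N → β (β ⇒* ε) and another alternative N → α with FIRST(α) ∩ FOLLOW(N) ≠ ∅: on such a lookahead the parser cannot decide between expanding α and letting N vanish via β.

Nullable non-terminals: S.
S has a nullable alternative but only one production, so nothing to check.

C, F, X have no nullable alternative, so no FIRST/FOLLOW check is needed there.

No FIRST/FOLLOW conflicts found.

Answer: No FIRST/FOLLOW conflicts.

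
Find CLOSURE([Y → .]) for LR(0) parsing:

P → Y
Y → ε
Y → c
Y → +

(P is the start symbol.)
Start with: [Y → .]
The dot is at the end, so nothing is added.

CLOSURE = { [Y → .] }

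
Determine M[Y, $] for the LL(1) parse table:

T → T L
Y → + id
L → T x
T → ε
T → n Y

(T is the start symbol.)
Empty (error entry)

To find M[Y, $], we find productions for Y where $ is in the predict set (PREDICT(N → α) = (FIRST(α) \ {ε}) ∪ (FOLLOW(N) if α ⇒* ε)).

Y → + id: PREDICT = { '+' }

M[Y, $] is empty (no production applies)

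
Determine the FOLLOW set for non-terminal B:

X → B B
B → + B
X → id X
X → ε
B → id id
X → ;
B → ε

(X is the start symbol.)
{ $, '+', 'id' }

To compute FOLLOW(B), find every occurrence of B on a right-hand side N → α B β: add FIRST(β) \ {ε}, and if β is empty or nullable also add FOLLOW(N). Iterate to a fixed point.

In X → B B: B is followed by B, add FIRST(B) \ {ε} = { '+', 'id' }
  B is nullable, so also add FOLLOW(X)
In X → B B: B is at the end, add FOLLOW(X)
In B → + B: B is at the end; this adds FOLLOW(B) to itself — nothing new

The FOLLOW sets referred to above (computed the same way, to a fixed point):
  FOLLOW(X) = { $ }

Taking the union: FOLLOW(B) = { $, '+', 'id' }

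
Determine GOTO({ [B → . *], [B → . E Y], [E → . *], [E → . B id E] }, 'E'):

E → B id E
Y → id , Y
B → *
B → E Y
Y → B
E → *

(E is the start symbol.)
GOTO(I, 'E') = CLOSURE({ [A → αX.β] : [A → α.Xβ] ∈ I, X = 'E' })

Items with dot before 'E', with the dot advanced:
  [B → . E Y] → [B → E . Y]
Closure of the advanced items:
  [B → E . Y] has the dot before Y: add [Y → . id , Y], [Y → . B]
  [Y → . B] has the dot before B: add [B → . *], [B → . E Y]
  [B → . E Y] has the dot before E: add [E → . B id E], [E → . *]

GOTO = { [B → . *], [B → . E Y], [B → E . Y], [E → . *], [E → . B id E], [Y → . B], [Y → . id , Y] }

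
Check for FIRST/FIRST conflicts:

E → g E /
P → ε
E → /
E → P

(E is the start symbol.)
No FIRST/FIRST conflicts.

A FIRST/FIRST conflict occurs when two productions N → α and N → β for the same non-terminal have FIRST(α) ∩ FIRST(β) ≠ ∅ (with ε ∈ FIRST of a nullable right-hand side, so two nullable alternatives also conflict).

FIRST sets of the non-terminals at (or reachable through a nullable prefix from) the front of some alternative:
  FIRST(P) = { ε }

Productions for E:
  E → g E /: FIRST = { 'g' }
  E → /: FIRST = { '/' }
  E → P: FIRST = { ε }
P has only one production, so no FIRST/FIRST conflict is possible there.

All alternatives of each non-terminal have pairwise disjoint FIRST sets.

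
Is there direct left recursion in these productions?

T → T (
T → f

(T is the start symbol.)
Yes, T is left-recursive

Direct left recursion occurs when N → N α for some non-terminal N (the right-hand side begins with the left-hand side itself).

T → T (: LEFT RECURSIVE (starts with T)
T → f: starts with f

The grammar has direct left recursion on: T.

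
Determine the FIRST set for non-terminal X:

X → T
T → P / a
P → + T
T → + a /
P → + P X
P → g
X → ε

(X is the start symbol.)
To compute FIRST(X), examine every production with X on the left-hand side, reading each right-hand side left to right until a non-nullable symbol is reached.

FIRST sets of the other non-terminals involved (by the same procedure, iterated to a fixed point):
  FIRST(T) = { '+', 'g' }

From X → T:
  - T is a non-terminal: add FIRST(T) \ {ε} = { '+', 'g' }
    T is not nullable, so stop
From X → ε:
  - ε-production, so ε ∈ FIRST(X)

Collecting: FIRST(X) = { '+', 'g', ε }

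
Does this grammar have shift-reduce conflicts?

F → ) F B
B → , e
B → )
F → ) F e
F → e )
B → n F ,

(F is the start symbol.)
A shift-reduce conflict occurs when an LR(0) state has both:
  - a complete (reduce) item [A → α .] (dot at the end), and
  - a shift item [B → β . c γ] (dot before a terminal).

Augment with F' → F and build the canonical LR(0) collection (I0 = CLOSURE({[F' → . F]}), then GOTO on every symbol after a dot until no new states appear). It has 14 states:
  I0: { [F → . ) F B], [F → . ) F e], [F → . e )], [F' → . F] }  — shift
  I1: { [F → ) . F B], [F → ) . F e], [F → . ) F B], [F → . ) F e], [F → . e )] }  — shift
  I2: { [F' → F .] }  — accept
  I3: { [F → e . )] }  — shift
  I4: { [F → e ) .] }  — reduce
  I5: { [B → . )], [B → . , e], [B → . n F ,], [F → ) F . B], [F → ) F . e] }  — shift
  I6: { [B → ) .] }  — reduce
  I7: { [B → , . e] }  — shift
  I8: { [F → ) F B .] }  — reduce
  I9: { [F → ) F e .] }  — reduce
  I10: { [B → n . F ,], [F → . ) F B], [F → . ) F e], [F → . e )] }  — shift
  I11: { [B → n F . ,] }  — shift
  I12: { [B → n F , .] }  — reduce
  I13: { [B → , e .] }  — reduce

No state contains both a complete item and a shift item.

Answer: No shift-reduce conflicts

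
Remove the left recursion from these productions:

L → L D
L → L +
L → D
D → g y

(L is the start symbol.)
L is directly left-recursive. The standard transformation for
  A → A α₁ | ... | A α_m | β₁ | ... | β_n
is
  A  → β₁ A' | ... | β_n A'
  A' → α₁ A' | ... | α_m A' | ε

L → D becomes L → D L'
L → L D becomes L' → D L'
L → L + becomes L' → + L'
Add L' → ε

Productions for other non-terminals are unchanged:
  D → g y

Resulting grammar:
L → D L'
L' → D L'
L' → + L'
L' → ε
D → g y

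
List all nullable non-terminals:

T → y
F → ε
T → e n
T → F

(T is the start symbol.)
{ 'F', 'T' }

A non-terminal is nullable if it can derive ε (the empty string): either it has an ε-production, or it has a production whose right-hand side consists entirely of nullable non-terminals.

ε-productions: F → ε
So F is immediately nullable.
T → F: every symbol on the right is nullable, so T is nullable too.
Every non-terminal is now nullable.
Nullable = { 'F', 'T' }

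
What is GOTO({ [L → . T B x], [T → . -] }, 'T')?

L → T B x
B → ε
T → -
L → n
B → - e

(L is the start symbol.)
GOTO(I, 'T') = CLOSURE({ [A → αX.β] : [A → α.Xβ] ∈ I, X = 'T' })

Items with dot before 'T', with the dot advanced:
  [L → . T B x] → [L → T . B x]
Closure of the advanced items:
  [L → T . B x] has the dot before B: add [B → .], [B → . - e]

GOTO = { [B → . - e], [B → .], [L → T . B x] }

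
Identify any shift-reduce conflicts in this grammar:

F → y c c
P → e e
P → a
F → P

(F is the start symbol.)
No shift-reduce conflicts

Augment with F' → F and build the canonical LR(0) collection (I0 = CLOSURE({[F' → . F]}), then GOTO on every symbol after a dot until no new states appear). It has 9 states:
  I0: { [F → . P], [F → . y c c], [F' → . F], [P → . a], [P → . e e] }  — shift
  I1: { [F' → F .] }  — accept
  I2: { [F → P .] }  — reduce
  I3: { [P → a .] }  — reduce
  I4: { [P → e . e] }  — shift
  I5: { [F → y . c c] }  — shift
  I6: { [F → y c . c] }  — shift
  I7: { [F → y c c .] }  — reduce
  I8: { [P → e e .] }  — reduce

No state contains both a complete item and a shift item.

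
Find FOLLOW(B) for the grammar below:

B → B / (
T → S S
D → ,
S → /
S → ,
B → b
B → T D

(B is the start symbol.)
To compute FOLLOW(B), find every occurrence of B on a right-hand side N → α B β: add FIRST(β) \ {ε}, and if β is empty or nullable also add FOLLOW(N). Iterate to a fixed point.

B is the start symbol, so $ ∈ FOLLOW(B).
In B → B / (: B is followed by '/' '(', add FIRST('/' '(') \ {ε} = { '/' }

Taking the union: FOLLOW(B) = { $, '/' }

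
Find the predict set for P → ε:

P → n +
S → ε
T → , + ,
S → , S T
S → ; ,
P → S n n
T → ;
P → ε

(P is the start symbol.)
PREDICT(P → ε) = (FIRST(RHS) \ {ε}) ∪ (FOLLOW(P) if ε ∈ FIRST(RHS), i.e. RHS ⇒* ε)
The right-hand side is ε (FIRST(ε) = { ε }), so the predict set is FOLLOW(P) = { $ }
PREDICT(P → ε) = { $ }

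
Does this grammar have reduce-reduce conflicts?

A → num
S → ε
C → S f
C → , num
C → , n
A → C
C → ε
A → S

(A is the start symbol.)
A reduce-reduce conflict occurs when an LR(0) state has two complete items [A → α .] and [B → β .] — both call for a reduction, and with no lookahead the parser cannot choose between them.

Augment with A' → A and build the canonical LR(0) collection (I0 = CLOSURE({[A' → . A]}), then GOTO on every symbol after a dot until no new states appear). It has 9 states:
  I0: { [A → . C], [A → . S], [A → . num], [A' → . A], [C → . , n], [C → . , num], [C → . S f], [C → .], [S → .] }  — shift, 2 reduces
  I1: { [C → , . n], [C → , . num] }  — shift
  I2: { [A' → A .] }  — accept
  I3: { [A → C .] }  — reduce
  I4: { [A → S .], [C → S . f] }  — shift, reduce
  I5: { [A → num .] }  — reduce
  I6: { [C → S f .] }  — reduce
  I7: { [C → , n .] }  — reduce
  I8: { [C → , num .] }  — reduce

I0 contains complete items [C → .], [S → .] — reduce-reduce conflict.

Answer: Yes — I0: [C → .] vs [S → .]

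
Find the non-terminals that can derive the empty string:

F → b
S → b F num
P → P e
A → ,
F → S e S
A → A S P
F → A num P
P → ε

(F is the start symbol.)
{ 'P' }

A non-terminal is nullable if it can derive ε (the empty string): either it has an ε-production, or it has a production whose right-hand side consists entirely of nullable non-terminals.

ε-productions: P → ε
So P is immediately nullable.
No further non-terminal can be added: every production for the remaining non-terminals contains a terminal or a non-nullable non-terminal.
Nullable = { 'P' }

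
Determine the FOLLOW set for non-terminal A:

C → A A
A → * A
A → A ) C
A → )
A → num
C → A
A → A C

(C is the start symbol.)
To compute FOLLOW(A), find every occurrence of A on a right-hand side N → α A β: add FIRST(β) \ {ε}, and if β is empty or nullable also add FOLLOW(N). Iterate to a fixed point.

In C → A A: A is followed by A, add FIRST(A) \ {ε} = { ')', '*', 'num' }
In C → A A: A is at the end, add FOLLOW(C)
In A → * A: A is at the end; this adds FOLLOW(A) to itself — nothing new
In A → A ) C: A is followed by ')' C, add FIRST(')' C) \ {ε} = { ')' }
In C → A: A is at the end, add FOLLOW(C)
In A → A C: A is followed by C, add FIRST(C) \ {ε} = { ')', '*', 'num' }

The FOLLOW sets referred to above (computed the same way, to a fixed point):
  FOLLOW(C) = { $, ')', '*', 'num' }

Taking the union: FOLLOW(A) = { $, ')', '*', 'num' }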